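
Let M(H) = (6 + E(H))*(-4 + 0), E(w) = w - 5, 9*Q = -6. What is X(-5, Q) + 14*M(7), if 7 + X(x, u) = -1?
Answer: -456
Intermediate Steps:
Q = -⅔ (Q = (⅑)*(-6) = -⅔ ≈ -0.66667)
X(x, u) = -8 (X(x, u) = -7 - 1 = -8)
E(w) = -5 + w
M(H) = -4 - 4*H (M(H) = (6 + (-5 + H))*(-4 + 0) = (1 + H)*(-4) = -4 - 4*H)
X(-5, Q) + 14*M(7) = -8 + 14*(-4 - 4*7) = -8 + 14*(-4 - 28) = -8 + 14*(-32) = -8 - 448 = -456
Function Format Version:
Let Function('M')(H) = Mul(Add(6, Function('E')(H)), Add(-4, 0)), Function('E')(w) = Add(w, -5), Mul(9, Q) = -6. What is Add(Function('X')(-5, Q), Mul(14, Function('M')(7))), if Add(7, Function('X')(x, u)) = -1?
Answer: -456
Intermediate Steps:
Q = Rational(-2, 3) (Q = Mul(Rational(1, 9), -6) = Rational(-2, 3) ≈ -0.66667)
Function('X')(x, u) = -8 (Function('X')(x, u) = Add(-7, -1) = -8)
Function('E')(w) = Add(-5, w)
Function('M')(H) = Add(-4, Mul(-4, H)) (Function('M')(H) = Mul(Add(6, Add(-5, H)), Add(-4, 0)) = Mul(Add(1, H), -4) = Add(-4, Mul(-4, H)))
Add(Function('X')(-5, Q), Mul(14, Function('M')(7))) = Add(-8, Mul(14, Add(-4, Mul(-4, 7)))) = Add(-8, Mul(14, Add(-4, -28))) = Add(-8, Mul(14, -32)) = Add(-8, -448) = -456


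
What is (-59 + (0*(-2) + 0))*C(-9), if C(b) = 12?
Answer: -708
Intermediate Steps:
(-59 + (0*(-2) + 0))*C(-9) = (-59 + (0*(-2) + 0))*12 = (-59 + (0 + 0))*12 = (-59 + 0)*12 = -59*12 = -708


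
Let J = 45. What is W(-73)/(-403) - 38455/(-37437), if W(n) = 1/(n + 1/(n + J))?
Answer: 31693159661/30853141995 ≈ 1.0272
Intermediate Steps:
W(n) = 1/(n + 1/(45 + n)) (W(n) = 1/(n + 1/(n + 45)) = 1/(n + 1/(45 + n)))
W(-73)/(-403) - 38455/(-37437) = ((45 - 73)/(1 + (-73)² + 45*(-73)))/(-403) - 38455/(-37437) = (-28/(1 + 5329 - 3285))*(-1/403) - 38455*(-1/37437) = (-28/2045)*(-1/403) + 38455/37437 = ((1/2045)*(-28))*(-1/403) + 38455/37437 = -28/2045*(-1/403) + 38455/37437 = 28/824135 + 38455/37437 = 31693159661/30853141995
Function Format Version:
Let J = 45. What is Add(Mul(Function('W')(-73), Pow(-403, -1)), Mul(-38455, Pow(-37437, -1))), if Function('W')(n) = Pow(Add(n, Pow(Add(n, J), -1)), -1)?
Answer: Rational(31693159661, 30853141995) ≈ 1.0272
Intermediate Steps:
Function('W')(n) = Pow(Add(n, Pow(Add(45, n), -1)), -1) (Function('W')(n) = Pow(Add(n, Pow(Add(n, 45), -1)), -1) = Pow(Add(n, Pow(Add(45, n), -1)), -1))
Add(Mul(Function('W')(-73), Pow(-403, -1)), Mul(-38455, Pow(-37437, -1))) = Add(Mul(Mul(Pow(Add(1, Pow(-73, 2), Mul(45, -73)), -1), Add(45, -73)), Pow(-403, -1)), Mul(-38455, Pow(-37437, -1))) = Add(Mul(Mul(Pow(Add(1, 5329, -3285), -1), -28), Rational(-1, 403)), Mul(-38455, Rational(-1, 37437))) = Add(Mul(Mul(Pow(2045, -1), -28), Rational(-1, 403)), Rational(38455, 37437)) = Add(Mul(Mul(Rational(1, 2045), -28), Rational(-1, 403)), Rational(38455, 37437)) = Add(Mul(Rational(-28, 2045), Rational(-1, 403)), Rational(38455, 37437)) = Add(Rational(28, 824135), Rational(38455, 37437)) = Rational(31693159661, 30853141995)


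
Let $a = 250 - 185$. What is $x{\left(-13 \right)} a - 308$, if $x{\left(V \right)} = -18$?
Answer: $-1478$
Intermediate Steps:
$a = 65$
$x{\left(-13 \right)} a - 308 = \left(-18\right) 65 - 308 = -1170 - 308 = -1478$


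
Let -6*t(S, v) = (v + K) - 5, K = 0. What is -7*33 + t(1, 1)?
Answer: -691/3 ≈ -230.33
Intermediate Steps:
t(S, v) = 5/6 - v/6 (t(S, v) = -((v + 0) - 5)/6 = -(v - 5)/6 = -(-5 + v)/6 = 5/6 - v/6)
-7*33 + t(1, 1) = -7*33 + (5/6 - 1/6*1) = -231 + (5/6 - 1/6) = -231 + 2/3 = -691/3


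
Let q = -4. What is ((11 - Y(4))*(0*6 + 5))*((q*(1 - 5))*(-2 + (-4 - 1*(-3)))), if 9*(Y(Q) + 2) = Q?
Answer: -9040/3 ≈ -3013.3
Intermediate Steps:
Y(Q) = -2 + Q/9
((11 - Y(4))*(0*6 + 5))*((q*(1 - 5))*(-2 + (-4 - 1*(-3)))) = ((11 - (-2 + (⅑)*4))*(0*6 + 5))*((-4*(1 - 5))*(-2 + (-4 - 1*(-3)))) = ((11 - (-2 + 4/9))*(0 + 5))*((-4*(-4))*(-2 + (-4 + 3))) = ((11 - 1*(-14/9))*5)*(16*(-2 - 1)) = ((11 + 14/9)*5)*(16*(-3)) = ((113/9)*5)*(-48) = (565/9)*(-48) = -9040/3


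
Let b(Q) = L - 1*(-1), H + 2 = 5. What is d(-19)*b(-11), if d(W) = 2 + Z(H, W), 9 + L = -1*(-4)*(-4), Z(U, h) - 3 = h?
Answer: 336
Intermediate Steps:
H = 3 (H = -2 + 5 = 3)
Z(U, h) = 3 + h
L = -25 (L = -9 - 1*(-4)*(-4) = -9 + 4*(-4) = -9 - 16 = -25)
d(W) = 5 + W (d(W) = 2 + (3 + W) = 5 + W)
b(Q) = -24 (b(Q) = -25 - 1*(-1) = -25 + 1 = -24)
d(-19)*b(-11) = (5 - 19)*(-24) = -14*(-24) = 336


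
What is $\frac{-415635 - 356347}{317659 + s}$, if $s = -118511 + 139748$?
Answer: $- \frac{385991}{169448} \approx -2.2779$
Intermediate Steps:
$s = 21237$
$\frac{-415635 - 356347}{317659 + s} = \frac{-415635 - 356347}{317659 + 21237} = - \frac{771982}{338896} = \left(-771982\right) \frac{1}{338896} = - \frac{385991}{169448}$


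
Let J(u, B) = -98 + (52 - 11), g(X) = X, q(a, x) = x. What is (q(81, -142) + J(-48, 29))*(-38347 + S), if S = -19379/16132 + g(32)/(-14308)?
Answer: 440357353904753/57704164 ≈ 7.6313e+6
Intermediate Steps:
J(u, B) = -57 (J(u, B) = -98 + 41 = -57)
S = -69447739/57704164 (S = -19379/16132 + 32/(-14308) = -19379*1/16132 + 32*(-1/14308) = -19379/16132 - 8/3577 = -69447739/57704164 ≈ -1.2035)
(q(81, -142) + J(-48, 29))*(-38347 + S) = (-142 - 57)*(-38347 - 69447739/57704164) = -199*(-2212851024647/57704164) = 440357353904753/57704164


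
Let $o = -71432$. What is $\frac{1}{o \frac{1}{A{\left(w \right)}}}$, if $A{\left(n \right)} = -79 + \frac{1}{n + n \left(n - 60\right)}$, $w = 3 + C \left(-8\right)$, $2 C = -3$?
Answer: $\frac{52141}{47145120} \approx 0.001106$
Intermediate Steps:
$C = - \frac{3}{2}$ ($C = \frac{1}{2} \left(-3\right) = - \frac{3}{2} \approx -1.5$)
$w = 15$ ($w = 3 - -12 = 3 + 12 = 15$)
$A{\left(n \right)} = -79 + \frac{1}{n + n \left(-60 + n\right)}$
$\frac{1}{o \frac{1}{A{\left(w \right)}}} = \frac{1}{\left(-71432\right) \frac{1}{\frac{1}{15} \frac{1}{-59 + 15} \left(1 - 79 \cdot 15^{2} + 4661 \cdot 15\right)}} = \frac{1}{\left(-71432\right) \frac{1}{\frac{1}{15} \frac{1}{-44} \left(1 - 17775 + 69915\right)}} = \frac{1}{\left(-71432\right) \frac{1}{\frac{1}{15} \left(- \frac{1}{44}\right) \left(1 - 17775 + 69915\right)}} = \frac{1}{\left(-71432\right) \frac{1}{\frac{1}{15} \left(- \frac{1}{44}\right) 52141}} = \frac{1}{\left(-71432\right) \frac{1}{- \frac{52141}{660}}} = \frac{1}{\left(-71432\right) \left(- \frac{660}{52141}\right)} = \frac{1}{\frac{47145120}{52141}} = \frac{52141}{47145120}$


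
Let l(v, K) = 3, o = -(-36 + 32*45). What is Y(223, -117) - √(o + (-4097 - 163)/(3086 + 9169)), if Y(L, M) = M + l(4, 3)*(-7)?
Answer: -138 - 2*I*√234346646/817 ≈ -138.0 - 37.475*I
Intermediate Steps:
o = -1404 (o = -(-36 + 1440) = -1*1404 = -1404)
Y(L, M) = -21 + M (Y(L, M) = M + 3*(-7) = M - 21 = -21 + M)
Y(223, -117) - √(o + (-4097 - 163)/(3086 + 9169)) = (-21 - 117) - √(-1404 + (-4097 - 163)/(3086 + 9169)) = -138 - √(-1404 - 4260/12255) = -138 - √(-1404 - 4260*1/12255) = -138 - √(-1404 - 284/817) = -138 - √(-1147352/817) = -138 - 2*I*√234346646/817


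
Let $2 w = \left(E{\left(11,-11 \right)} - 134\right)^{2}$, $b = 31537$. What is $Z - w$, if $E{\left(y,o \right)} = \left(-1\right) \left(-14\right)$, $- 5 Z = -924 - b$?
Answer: $- \frac{3539}{5} \approx -707.8$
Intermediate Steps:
$Z = \frac{32461}{5}$ ($Z = - \frac{-924 - 31537}{5} = \left(- \frac{1}{5}\right) \left(-32461\right) = \frac{32461}{5} \approx 6492.2$)
$E{\left(y,o \right)} = 14$
$w = 7200$ ($w = \frac{\left(14 - 134\right)^{2}}{2} = \frac{\left(-120\right)^{2}}{2} = \frac{1}{2} \cdot 14400 = 7200$)
$Z - w = \frac{32461}{5} - 7200 = - \frac{3539}{5}$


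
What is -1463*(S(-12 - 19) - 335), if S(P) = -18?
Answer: 516439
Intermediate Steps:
-1463*(S(-12 - 19) - 335) = -1463*(-18 - 335) = -1463*(-353) = 516439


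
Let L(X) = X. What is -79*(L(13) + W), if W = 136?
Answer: -11771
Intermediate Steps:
-79*(L(13) + W) = -79*(13 + 136) = -79*149 = -11771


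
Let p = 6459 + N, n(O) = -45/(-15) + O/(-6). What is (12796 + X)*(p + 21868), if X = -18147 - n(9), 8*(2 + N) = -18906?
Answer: -1111682135/8 ≈ -1.3896e+8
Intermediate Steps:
N = -9461/4 (N = -2 + (⅛)*(-18906) = -2 - 9453/4 = -9461/4 ≈ -2365.3)
n(O) = 3 - O/6 (n(O) = -45*(-1/15) + O*(-⅙) = 3 - O/6)
p = 16375/4 (p = 6459 - 9461/4 = 16375/4 ≈ 4093.8)
X = -36297/2 (X = -18147 - (3 - ⅙*9) = -18147 - (3 - 3/2) = -18147 - 1*3/2 = -18147 - 3/2 = -36297/2 ≈ -18149.)
(12796 + X)*(p + 21868) = (12796 - 36297/2)*(16375/4 + 21868) = -10705/2*103847/4 = -1111682135/8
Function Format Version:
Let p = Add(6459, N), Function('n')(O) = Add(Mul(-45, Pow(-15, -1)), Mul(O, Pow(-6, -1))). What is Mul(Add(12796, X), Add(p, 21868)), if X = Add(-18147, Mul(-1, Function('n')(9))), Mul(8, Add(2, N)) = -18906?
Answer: Rational(-1111682135, 8) ≈ -1.3896e+8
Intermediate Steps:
N = Rational(-9461, 4) (N = Add(-2, Mul(Rational(1, 8), -18906)) = Add(-2, Rational(-9453, 4)) = Rational(-9461, 4) ≈ -2365.3)
Function('n')(O) = Add(3, Mul(Rational(-1, 6), O)) (Function('n')(O) = Add(Mul(-45, Rational(-1, 15)), Mul(O, Rational(-1, 6))) = Add(3, Mul(Rational(-1, 6), O)))
p = Rational(16375, 4) (p = Add(6459, Rational(-9461, 4)) = Rational(16375, 4) ≈ 4093.8)
X = Rational(-36297, 2) (X = Add(-18147, Mul(-1, Add(3, Mul(Rational(-1, 6), 9)))) = Add(-18147, Mul(-1, Add(3, Rational(-3, 2)))) = Add(-18147, Mul(-1, Rational(3, 2))) = Add(-18147, Rational(-3, 2)) = Rational(-36297, 2) ≈ -18149.)
Mul(Add(12796, X), Add(p, 21868)) = Mul(Add(12796, Rational(-36297, 2)), Add(Rational(16375, 4), 21868)) = Mul(Rational(-10705, 2), Rational(103847, 4)) = Rational(-1111682135, 8)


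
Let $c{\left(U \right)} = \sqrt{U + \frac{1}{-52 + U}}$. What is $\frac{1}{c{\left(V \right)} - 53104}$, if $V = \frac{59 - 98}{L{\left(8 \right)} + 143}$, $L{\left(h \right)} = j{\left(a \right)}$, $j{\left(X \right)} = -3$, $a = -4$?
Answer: $- \frac{54413544640}{2889576874867601} - \frac{22 i \sqrt{645791965}}{2889576874867601} \approx -1.8831 \cdot 10^{-5} - 1.9348 \cdot 10^{-10} i$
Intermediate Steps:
$L{\left(h \right)} = -3$
$V = - \frac{39}{140}$ ($V = \frac{59 - 98}{-3 + 143} = - \frac{39}{140} \approx -0.27857$)
$\frac{1}{c{\left(V \right)} - 53104} = \frac{1}{\sqrt{\frac{1 - \frac{39 \left(-52 - \frac{39}{140}\right)}{140}}{-52 - \frac{39}{140}}} - 53104} = \frac{1}{\sqrt{\frac{1 - - \frac{285441}{19600}}{- \frac{7319}{140}}} - 53104} = \frac{1}{\sqrt{- \frac{140 \left(1 + \frac{285441}{19600}\right)}{7319}} - 53104} = \frac{1}{\sqrt{\left(- \frac{140}{7319}\right) \frac{305041}{19600}} - 53104} = \frac{1}{\sqrt{- \frac{305041}{1024660}} - 53104} = \frac{1}{\frac{11 i \sqrt{645791965}}{512330} - 53104} = \frac{1}{-53104 + \frac{11 i \sqrt{645791965}}{512330}}$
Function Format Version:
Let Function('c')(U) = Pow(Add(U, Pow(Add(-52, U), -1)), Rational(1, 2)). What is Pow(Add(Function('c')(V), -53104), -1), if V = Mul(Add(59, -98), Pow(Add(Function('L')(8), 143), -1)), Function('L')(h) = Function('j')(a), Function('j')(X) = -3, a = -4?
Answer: Add(Rational(-54413544640, 2889576874867601), Mul(Rational(-22, 2889576874867601), I, Pow(645791965, Rational(1, 2)))) ≈ Add(-1.8831e-5, Mul(-1.9348e-10, I))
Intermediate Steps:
Function('L')(h) = -3
V = Rational(-39, 140) (V = Mul(Add(59, -98), Pow(Add(-3, 143), -1)) = Mul(-39, Pow(140, -1)) = Mul(-39, Rational(1, 140)) = Rational(-39, 140) ≈ -0.27857)
Pow(Add(Function('c')(V), -53104), -1) = Pow(Add(Pow(Mul(Pow(Add(-52, Rational(-39, 140)), -1), Add(1, Mul(Rational(-39, 140), Add(-52, Rational(-39, 140))))), Rational(1, 2)), -53104), -1) = Pow(Add(Pow(Mul(Pow(Rational(-7319, 140), -1), Add(1, Mul(Rational(-39, 140), Rational(-7319, 140)))), Rational(1, 2)), -53104), -1) = Pow(Add(Pow(Mul(Rational(-140, 7319), Add(1, Rational(285441, 19600))), Rational(1, 2)), -53104), -1) = Pow(Add(Pow(Mul(Rational(-140, 7319), Rational(305041, 19600)), Rational(1, 2)), -53104), -1) = Pow(Add(Pow(Rational(-305041, 1024660), Rational(1, 2)), -53104), -1) = Pow(Add(Mul(Rational(11, 512330), I, Pow(645791965, Rational(1, 2))), -53104), -1) = Pow(Add(-53104, Mul(Rational(11, 512330), I, Pow(645791965, Rational(1, 2)))), -1)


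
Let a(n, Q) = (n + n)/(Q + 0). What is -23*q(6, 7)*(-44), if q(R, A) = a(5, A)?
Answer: 10120/7 ≈ 1445.7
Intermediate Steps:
a(n, Q) = 2*n/Q (a(n, Q) = (2*n)/Q = 2*n/Q)
q(R, A) = 10/A (q(R, A) = 2*5/A = 10/A)
-23*q(6, 7)*(-44) = -230/7*(-44) = 10120/7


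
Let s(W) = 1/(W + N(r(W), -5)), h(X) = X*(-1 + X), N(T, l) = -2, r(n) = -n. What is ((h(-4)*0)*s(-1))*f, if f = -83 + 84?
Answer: 0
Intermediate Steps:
f = 1
s(W) = 1/(-2 + W) (s(W) = 1/(W - 2) = 1/(-2 + W))
((h(-4)*0)*s(-1))*f = ((-4*(-1 - 4)*0)/(-2 - 1))*1 = ((-4*(-5)*0)/(-3))*1 = ((20*0)*(-⅓))*1 = (0*(-⅓))*1 = 0*1 = 0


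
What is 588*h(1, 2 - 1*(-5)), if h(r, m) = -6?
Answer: -3528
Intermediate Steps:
588*h(1, 2 - 1*(-5)) = 588*(-6) = -3528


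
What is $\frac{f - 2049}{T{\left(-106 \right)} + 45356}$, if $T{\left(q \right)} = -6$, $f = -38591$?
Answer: $- \frac{4064}{4535} \approx -0.89614$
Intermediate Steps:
$\frac{f - 2049}{T{\left(-106 \right)} + 45356} = \frac{-38591 - 2049}{-6 + 45356} = - \frac{40640}{45350} = \left(-40640\right) \frac{1}{45350} = - \frac{4064}{4535}$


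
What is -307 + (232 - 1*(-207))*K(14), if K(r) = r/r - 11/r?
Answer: -2981/14 ≈ -212.93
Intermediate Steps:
K(r) = 1 - 11/r
-307 + (232 - 1*(-207))*K(14) = -307 + (232 - 1*(-207))*((-11 + 14)/14) = -307 + (232 + 207)*((1/14)*3) = -307 + 439*(3/14) = -307 + 1317/14 = -2981/14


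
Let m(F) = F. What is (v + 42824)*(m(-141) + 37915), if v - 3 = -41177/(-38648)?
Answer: 31262122631751/19324 ≈ 1.6178e+9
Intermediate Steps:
v = 157121/38648 (v = 3 - 41177/(-38648) = 3 - 41177*(-1/38648) = 3 + 41177/38648 = 157121/38648 ≈ 4.0654)
(v + 42824)*(m(-141) + 37915) = (157121/38648 + 42824)*(-141 + 37915) = (1655219073/38648)*37774 = 31262122631751/19324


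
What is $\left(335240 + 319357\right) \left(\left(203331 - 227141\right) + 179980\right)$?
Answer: $102228413490$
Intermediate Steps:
$\left(335240 + 319357\right) \left(\left(203331 - 227141\right) + 179980\right) = 654597 \left(\left(203331 - 227141\right) + 179980\right) = 654597 \left(-23810 + 179980\right) = 654597 \cdot 156170 = 102228413490$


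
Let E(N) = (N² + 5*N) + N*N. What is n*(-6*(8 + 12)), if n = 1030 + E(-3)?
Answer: -123960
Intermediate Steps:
E(N) = 2*N² + 5*N (E(N) = (N² + 5*N) + N² = 2*N² + 5*N)
n = 1033 (n = 1030 - 3*(5 + 2*(-3)) = 1030 - 3*(5 - 6) = 1030 - 3*(-1) = 1030 + 3 = 1033)
n*(-6*(8 + 12)) = 1033*(-6*(8 + 12)) = 1033*(-6*20) = 1033*(-120) = -123960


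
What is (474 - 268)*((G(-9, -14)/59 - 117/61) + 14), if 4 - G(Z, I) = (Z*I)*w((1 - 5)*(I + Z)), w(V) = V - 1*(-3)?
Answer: -141407258/3599 ≈ -39291.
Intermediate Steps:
w(V) = 3 + V (w(V) = V + 3 = 3 + V)
G(Z, I) = 4 - I*Z*(3 - 4*I - 4*Z) (G(Z, I) = 4 - Z*I*(3 + (1 - 5)*(I + Z)) = 4 - I*Z*(3 - 4*(I + Z)) = 4 - I*Z*(3 + (-4*I - 4*Z)) = 4 - I*Z*(3 - 4*I - 4*Z))
(474 - 268)*((G(-9, -14)/59 - 117/61) + 14) = (474 - 268)*(((4 - 14*(-9)*(-3 + 4*(-14) + 4*(-9)))/59 - 117/61) + 14) = 206*(((4 - 14*(-9)*(-3 - 56 - 36))*(1/59) - 117*1/61) + 14) = 206*(((4 - 14*(-9)*(-95))*(1/59) - 117/61) + 14) = 206*(((4 - 11970)*(1/59) - 117/61) + 14) = 206*((-11966*1/59 - 117/61) + 14) = 206*((-11966/59 - 117/61) + 14) = 206*(-736829/3599 + 14) = 206*(-686443/3599) = -141407258/3599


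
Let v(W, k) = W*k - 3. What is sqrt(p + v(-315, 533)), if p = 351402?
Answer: 4*sqrt(11469) ≈ 428.37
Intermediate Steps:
v(W, k) = -3 + W*k
sqrt(p + v(-315, 533)) = sqrt(351402 + (-3 - 315*533)) = sqrt(351402 + (-3 - 167895)) = sqrt(351402 - 167898) = sqrt(183504) = 4*sqrt(11469)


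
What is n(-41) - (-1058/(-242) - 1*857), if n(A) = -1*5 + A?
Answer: 97602/121 ≈ 806.63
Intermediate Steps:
n(A) = -5 + A
n(-41) - (-1058/(-242) - 1*857) = (-5 - 41) - (-1058/(-242) - 1*857) = -46 - (-1058*(-1/242) - 857) = -46 - (529/121 - 857) = -46 - 1*(-103168/121) = -46 + 103168/121 = 97602/121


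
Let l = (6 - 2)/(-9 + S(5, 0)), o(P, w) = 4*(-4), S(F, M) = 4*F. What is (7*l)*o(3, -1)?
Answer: -448/11 ≈ -40.727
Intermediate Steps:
o(P, w) = -16
l = 4/11 (l = (6 - 2)/(-9 + 4*5) = 4/(-9 + 20) = 4/11 ≈ 0.36364)
(7*l)*o(3, -1) = (7*(4/11))*(-16) = (28/11)*(-16) = -448/11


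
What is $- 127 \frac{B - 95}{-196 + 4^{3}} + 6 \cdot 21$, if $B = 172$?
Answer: $\frac{2401}{12} \approx 200.08$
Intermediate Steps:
$- 127 \frac{B - 95}{-196 + 4^{3}} + 6 \cdot 21 = - 127 \frac{172 - 95}{-196 + 4^{3}} + 6 \cdot 21 = - 127 \frac{77}{-196 + 64} + 126 = - 127 \frac{77}{-132} + 126 = - 127 \cdot 77 \left(- \frac{1}{132}\right) + 126 = \left(-127\right) \left(- \frac{7}{12}\right) + 126 = \frac{889}{12} + 126 = \frac{2401}{12}$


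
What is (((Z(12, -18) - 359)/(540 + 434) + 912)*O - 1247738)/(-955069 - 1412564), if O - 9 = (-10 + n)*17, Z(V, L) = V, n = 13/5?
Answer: 3297520802/5765186355 ≈ 0.57197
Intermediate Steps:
n = 13/5 (n = 13*(1/5) = 13/5 ≈ 2.6000)
O = -584/5 (O = 9 + (-10 + 13/5)*17 = 9 - 37/5*17 = 9 - 629/5 = -584/5 ≈ -116.80)
(((Z(12, -18) - 359)/(540 + 434) + 912)*O - 1247738)/(-955069 - 1412564) = (((12 - 359)/(540 + 434) + 912)*(-584/5) - 1247738)/(-955069 - 1412564) = ((-347/974 + 912)*(-584/5) - 1247738)/(-2367633) = ((-347*1/974 + 912)*(-584/5) - 1247738)*(-1/2367633) = ((-347/974 + 912)*(-584/5) - 1247738)*(-1/2367633) = ((887941/974)*(-584/5) - 1247738)*(-1/2367633) = (-259278772/2435 - 1247738)*(-1/2367633) = -3297520802/2435*(-1/2367633) = 3297520802/5765186355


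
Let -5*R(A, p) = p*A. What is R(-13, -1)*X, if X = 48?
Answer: -624/5 ≈ -124.80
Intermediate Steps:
R(A, p) = -A*p/5 (R(A, p) = -p*A/5 = -A*p/5)
R(-13, -1)*X = -⅕*(-13)*(-1)*48 = -13/5*48 = -624/5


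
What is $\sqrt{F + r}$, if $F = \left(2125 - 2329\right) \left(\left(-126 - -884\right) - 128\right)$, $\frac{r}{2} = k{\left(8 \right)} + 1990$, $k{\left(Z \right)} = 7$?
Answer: $i \sqrt{124526} \approx 352.88 i$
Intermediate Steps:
$r = 3994$ ($r = 2 \left(7 + 1990\right) = 2 \cdot 1997 = 3994$)
$F = -128520$ ($F = - 204 \left(\left(-126 + 884\right) - 128\right) = - 204 \left(758 - 128\right) = \left(-204\right) 630 = -128520$)
$\sqrt{F + r} = \sqrt{-128520 + 3994} = \sqrt{-124526} = i \sqrt{124526}$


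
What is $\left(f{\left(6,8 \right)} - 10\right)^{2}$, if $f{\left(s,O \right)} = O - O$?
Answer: $100$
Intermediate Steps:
$f{\left(s,O \right)} = 0$
$\left(f{\left(6,8 \right)} - 10\right)^{2} = \left(0 - 10\right)^{2} = \left(-10\right)^{2} = 100$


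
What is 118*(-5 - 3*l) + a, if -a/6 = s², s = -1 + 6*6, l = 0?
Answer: -7940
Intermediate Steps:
s = 35 (s = -1 + 36 = 35)
a = -7350 (a = -6*35² = -6*1225 = -7350)
118*(-5 - 3*l) + a = 118*(-5 - 3*0) - 7350 = 118*(-5 + 0) - 7350 = 118*(-5) - 7350 = -590 - 7350 = -7940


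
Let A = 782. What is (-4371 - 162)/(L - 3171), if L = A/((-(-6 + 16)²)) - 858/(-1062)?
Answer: 40117050/28125407 ≈ 1.4264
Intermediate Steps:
L = -62057/8850 (L = 782/((-(-6 + 16)²)) - 858/(-1062) = 782/((-1*10²)) - 858*(-1/1062) = 782/((-1*100)) + 143/177 = 782/(-100) + 143/177 = 782*(-1/100) + 143/177 = -391/50 + 143/177 = -62057/8850 ≈ -7.0121)
(-4371 - 162)/(L - 3171) = (-4371 - 162)/(-62057/8850 - 3171) = -4533/(-28125407/8850) = -4533*(-8850/28125407) = 40117050/28125407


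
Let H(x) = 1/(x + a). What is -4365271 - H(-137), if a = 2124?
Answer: -8673793478/1987 ≈ -4.3653e+6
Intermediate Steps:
H(x) = 1/(2124 + x) (H(x) = 1/(x + 2124) = 1/(2124 + x))
-4365271 - H(-137) = -4365271 - 1/(2124 - 137) = -4365271 - 1/1987 = -8673793478/1987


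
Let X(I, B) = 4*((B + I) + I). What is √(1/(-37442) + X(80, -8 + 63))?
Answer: 3*√133959650622/37442 ≈ 29.326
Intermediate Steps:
X(I, B) = 4*B + 8*I (X(I, B) = 4*(B + 2*I) = 4*B + 8*I)
√(1/(-37442) + X(80, -8 + 63)) = √(1/(-37442) + (4*(-8 + 63) + 8*80)) = √(-1/37442 + (4*55 + 640)) = √(-1/37442 + (220 + 640)) = √(-1/37442 + 860) = √(32200119/37442) = 3*√133959650622/37442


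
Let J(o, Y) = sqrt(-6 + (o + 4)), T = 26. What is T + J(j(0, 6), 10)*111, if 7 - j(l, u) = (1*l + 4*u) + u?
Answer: 26 + 555*I ≈ 26.0 + 555.0*I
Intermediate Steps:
j(l, u) = 7 - l - 5*u (j(l, u) = 7 - ((1*l + 4*u) + u) = 7 - ((l + 4*u) + u) = 7 - (l + 5*u) = 7 + (-l - 5*u) = 7 - l - 5*u)
J(o, Y) = sqrt(-2 + o) (J(o, Y) = sqrt(-6 + (4 + o)) = sqrt(-2 + o))
T + J(j(0, 6), 10)*111 = 26 + sqrt(-2 + (7 - 1*0 - 5*6))*111 = 26 + sqrt(-2 + (7 + 0 - 30))*111 = 26 + sqrt(-2 - 23)*111 = 26 + sqrt(-25)*111 = 26 + (5*I)*111 = 26 + 555*I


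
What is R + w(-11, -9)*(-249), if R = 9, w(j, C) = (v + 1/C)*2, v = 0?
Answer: 193/3 ≈ 64.333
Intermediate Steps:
w(j, C) = 2/C (w(j, C) = (0 + 1/C)*2 = 2/C)
R + w(-11, -9)*(-249) = 9 + (2/(-9))*(-249) = 9 + (2*(-⅑))*(-249) = 9 - 2/9*(-249) = 9 + 166/3 = 193/3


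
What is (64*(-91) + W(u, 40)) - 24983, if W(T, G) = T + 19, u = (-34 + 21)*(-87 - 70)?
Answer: -28747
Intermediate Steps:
u = 2041 (u = -13*(-157) = 2041)
W(T, G) = 19 + T
(64*(-91) + W(u, 40)) - 24983 = (64*(-91) + (19 + 2041)) - 24983 = (-5824 + 2060) - 24983 = -3764 - 24983 = -28747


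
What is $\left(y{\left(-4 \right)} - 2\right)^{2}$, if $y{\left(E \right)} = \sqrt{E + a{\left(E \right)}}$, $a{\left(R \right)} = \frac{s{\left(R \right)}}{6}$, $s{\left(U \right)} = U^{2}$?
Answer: $\frac{8}{3} - \frac{8 i \sqrt{3}}{3} \approx 2.6667 - 4.6188 i$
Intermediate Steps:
$a{\left(R \right)} = \frac{R^{2}}{6}$
$y{\left(E \right)} = \sqrt{E + \frac{E^{2}}{6}}$
$\left(y{\left(-4 \right)} - 2\right)^{2} = \left(\frac{\sqrt{6} \sqrt{- 4 \left(6 - 4\right)}}{6} - 2\right)^{2} = \left(\frac{\sqrt{6} \sqrt{\left(-4\right) 2}}{6} - 2\right)^{2} = \left(\frac{\sqrt{6} \sqrt{-8}}{6} - 2\right)^{2} = \left(\frac{\sqrt{6} \cdot 2 i \sqrt{2}}{6} - 2\right)^{2} = \left(\frac{2 i \sqrt{3}}{3} - 2\right)^{2} = \left(-2 + \frac{2 i \sqrt{3}}{3}\right)^{2}$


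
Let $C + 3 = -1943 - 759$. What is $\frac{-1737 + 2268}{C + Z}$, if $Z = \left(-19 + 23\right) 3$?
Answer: $- \frac{531}{2693} \approx -0.19718$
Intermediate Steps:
$C = -2705$ ($C = -3 - 2702 = -2705$)
$Z = 12$ ($Z = 4 \cdot 3 = 12$)
$\frac{-1737 + 2268}{C + Z} = \frac{-1737 + 2268}{-2705 + 12} = \frac{531}{-2693} = 531 \left(- \frac{1}{2693}\right) = - \frac{531}{2693}$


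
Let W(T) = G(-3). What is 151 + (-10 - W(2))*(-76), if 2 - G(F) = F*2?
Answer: 1519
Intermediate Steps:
G(F) = 2 - 2*F (G(F) = 2 - F*2 = 2 - 2*F)
W(T) = 8 (W(T) = 2 - 2*(-3) = 2 + 6 = 8)
151 + (-10 - W(2))*(-76) = 151 + (-10 - 1*8)*(-76) = 151 + (-10 - 8)*(-76) = 151 - 18*(-76) = 151 + 1368 = 1519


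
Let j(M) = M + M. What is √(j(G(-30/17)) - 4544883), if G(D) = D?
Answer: I*√1313472207/17 ≈ 2131.9*I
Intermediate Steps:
j(M) = 2*M
√(j(G(-30/17)) - 4544883) = √(2*(-30/17) - 4544883) = √(-60/17 - 4544883) = √(-77263071/17) = I*√1313472207/17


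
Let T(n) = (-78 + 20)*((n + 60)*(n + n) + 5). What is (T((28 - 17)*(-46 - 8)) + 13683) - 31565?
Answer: -36812908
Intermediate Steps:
T(n) = -290 - 116*n*(60 + n) (T(n) = -58*((60 + n)*(2*n) + 5) = -58*(2*n*(60 + n) + 5) = -58*(5 + 2*n*(60 + n)) = -290 - 116*n*(60 + n))
(T((28 - 17)*(-46 - 8)) + 13683) - 31565 = ((-290 - 6960*(28 - 17)*(-46 - 8) - 116*(-46 - 8)²*(28 - 17)²) + 13683) - 31565 = ((-290 - 76560*(-54) - 116*(11*(-54))²) + 13683) - 31565 = ((-290 - 6960*(-594) - 116*(-594)²) + 13683) - 31565 = ((-290 + 4134240 - 116*352836) + 13683) - 31565 = ((-290 + 4134240 - 40928976) + 13683) - 31565 = (-36795026 + 13683) - 31565 = -36781343 - 31565 = -36812908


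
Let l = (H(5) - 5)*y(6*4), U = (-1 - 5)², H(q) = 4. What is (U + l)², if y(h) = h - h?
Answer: 1296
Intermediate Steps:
y(h) = 0
U = 36 (U = (-6)² = 36)
l = 0 (l = (4 - 5)*0 = -1*0 = 0)
(U + l)² = (36 + 0)² = 36² = 1296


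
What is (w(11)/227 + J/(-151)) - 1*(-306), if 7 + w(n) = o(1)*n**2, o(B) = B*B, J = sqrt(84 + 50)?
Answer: 69576/227 - sqrt(134)/151 ≈ 306.43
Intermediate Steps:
J = sqrt(134) ≈ 11.576
o(B) = B**2
w(n) = -7 + n**2 (w(n) = -7 + 1**2*n**2 = -7 + 1*n**2 = -7 + n**2)
(w(11)/227 + J/(-151)) - 1*(-306) = ((-7 + 11**2)/227 + sqrt(134)/(-151)) - 1*(-306) = ((-7 + 121)*(1/227) + sqrt(134)*(-1/151)) + 306 = (114*(1/227) - sqrt(134)/151) + 306 = (114/227 - sqrt(134)/151) + 306 = 69576/227 - sqrt(134)/151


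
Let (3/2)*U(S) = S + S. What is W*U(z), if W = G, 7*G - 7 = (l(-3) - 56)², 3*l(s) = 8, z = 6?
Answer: 205304/63 ≈ 3258.8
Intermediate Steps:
U(S) = 4*S/3 (U(S) = 2*(S + S)/3 = 2*(2*S)/3 = 4*S/3)
l(s) = 8/3 (l(s) = (⅓)*8 = 8/3)
G = 25663/63 (G = 1 + (8/3 - 56)²/7 = 1 + (-160/3)²/7 = 1 + (⅐)*(25600/9) = 1 + 25600/63 = 25663/63 ≈ 407.35)
W = 25663/63 ≈ 407.35
W*U(z) = 25663*((4/3)*6)/63 = (25663/63)*8 = 205304/63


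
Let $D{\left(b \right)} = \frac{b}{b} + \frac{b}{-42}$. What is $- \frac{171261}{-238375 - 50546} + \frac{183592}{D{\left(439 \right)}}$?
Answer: $- \frac{742587515709}{38233879} \approx -19422.0$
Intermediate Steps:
$D{\left(b \right)} = 1 - \frac{b}{42}$ ($D{\left(b \right)} = 1 + b \left(- \frac{1}{42}\right) = 1 - \frac{b}{42}$)
$- \frac{171261}{-238375 - 50546} + \frac{183592}{D{\left(439 \right)}} = - \frac{171261}{-238375 - 50546} + \frac{183592}{1 - \frac{439}{42}} = - \frac{171261}{-288921} + \frac{183592}{- \frac{397}{42}} = \left(-171261\right) \left(- \frac{1}{288921}\right) + 183592 \left(- \frac{42}{397}\right) = \frac{57087}{96307} - \frac{7710864}{397} = - \frac{742587515709}{38233879}$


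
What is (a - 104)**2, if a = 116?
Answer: 144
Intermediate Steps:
(a - 104)**2 = (116 - 104)**2 = 12**2 = 144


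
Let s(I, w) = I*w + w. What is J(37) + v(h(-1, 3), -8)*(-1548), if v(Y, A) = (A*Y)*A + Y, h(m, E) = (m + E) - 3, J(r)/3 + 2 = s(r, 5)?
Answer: 101184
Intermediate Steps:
s(I, w) = w + I*w
J(r) = 9 + 15*r (J(r) = -6 + 3*(5*(1 + r)) = -6 + 3*(5 + 5*r) = -6 + (15 + 15*r) = 9 + 15*r)
h(m, E) = -3 + E + m (h(m, E) = (E + m) - 3 = -3 + E + m)
v(Y, A) = Y + Y*A² (v(Y, A) = Y*A² + Y = Y + Y*A²)
J(37) + v(h(-1, 3), -8)*(-1548) = (9 + 15*37) + ((-3 + 3 - 1)*(1 + (-8)²))*(-1548) = (9 + 555) - (1 + 64)*(-1548) = 564 - 1*65*(-1548) = 564 - 65*(-1548) = 564 + 100620 = 101184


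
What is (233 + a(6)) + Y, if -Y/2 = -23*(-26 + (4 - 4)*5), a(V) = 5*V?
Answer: -933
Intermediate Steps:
Y = -1196 (Y = -(-46)*(-26 + (4 - 4)*5) = -(-46)*(-26 + 0*5) = -(-46)*(-26 + 0) = -(-46)*(-26) = -2*598 = -1196)
(233 + a(6)) + Y = (233 + 5*6) - 1196 = (233 + 30) - 1196 = 263 - 1196 = -933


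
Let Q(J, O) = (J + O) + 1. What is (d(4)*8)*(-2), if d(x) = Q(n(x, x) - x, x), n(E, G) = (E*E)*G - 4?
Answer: -976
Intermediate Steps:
n(E, G) = -4 + G*E**2 (n(E, G) = E**2*G - 4 = G*E**2 - 4 = -4 + G*E**2)
Q(J, O) = 1 + J + O
d(x) = -3 + x**3 (d(x) = 1 + ((-4 + x*x**2) - x) + x = 1 + ((-4 + x**3) - x) + x = 1 + (-4 + x**3 - x) + x = -3 + x**3)
(d(4)*8)*(-2) = ((-3 + 4**3)*8)*(-2) = ((-3 + 64)*8)*(-2) = (61*8)*(-2) = 488*(-2) = -976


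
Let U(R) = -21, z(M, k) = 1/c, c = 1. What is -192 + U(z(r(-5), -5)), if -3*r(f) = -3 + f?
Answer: -213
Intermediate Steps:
r(f) = 1 - f/3 (r(f) = -(-3 + f)/3 = 1 - f/3)
z(M, k) = 1 (z(M, k) = 1/1 = 1)
-192 + U(z(r(-5), -5)) = -192 - 21 = -213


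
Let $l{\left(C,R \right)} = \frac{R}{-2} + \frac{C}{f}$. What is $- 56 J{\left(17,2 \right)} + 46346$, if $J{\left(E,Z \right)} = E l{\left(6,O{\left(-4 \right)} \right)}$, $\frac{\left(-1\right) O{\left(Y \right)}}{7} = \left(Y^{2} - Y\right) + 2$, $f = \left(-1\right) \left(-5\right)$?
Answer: $- \frac{140502}{5} \approx -28100.0$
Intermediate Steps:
$f = 5$
$O{\left(Y \right)} = -14 - 7 Y^{2} + 7 Y$ ($O{\left(Y \right)} = - 7 \left(\left(Y^{2} - Y\right) + 2\right) = - 7 \left(2 + Y^{2} - Y\right) = -14 - 7 Y^{2} + 7 Y$)
$l{\left(C,R \right)} = - \frac{R}{2} + \frac{C}{5}$ ($l{\left(C,R \right)} = \frac{R}{-2} + \frac{C}{5} = R \left(- \frac{1}{2}\right) + C \frac{1}{5} = - \frac{R}{2} + \frac{C}{5}$)
$J{\left(E,Z \right)} = \frac{391 E}{5}$ ($J{\left(E,Z \right)} = E \left(- \frac{-14 - 7 \left(-4\right)^{2} + 7 \left(-4\right)}{2} + \frac{1}{5} \cdot 6\right) = E \left(- \frac{-14 - 112 - 28}{2} + \frac{6}{5}\right) = E \left(\left(- \frac{1}{2}\right) \left(-154\right) + \frac{6}{5}\right) = E \left(77 + \frac{6}{5}\right) = E \frac{391}{5} = \frac{391 E}{5}$)
$- 56 J{\left(17,2 \right)} + 46346 = - 56 \cdot \frac{391}{5} \cdot 17 + 46346 = \left(-56\right) \frac{6647}{5} + 46346 = - \frac{372232}{5} + 46346 = - \frac{140502}{5}$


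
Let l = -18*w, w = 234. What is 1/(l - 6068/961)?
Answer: -961/4053800 ≈ -0.00023706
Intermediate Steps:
l = -4212 (l = -18*234 = -4212)
1/(l - 6068/961) = 1/(-4212 - 6068/961) = 1/(-4053800/961) = -961/4053800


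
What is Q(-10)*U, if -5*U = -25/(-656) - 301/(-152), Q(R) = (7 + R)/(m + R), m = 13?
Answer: 25157/62320 ≈ 0.40367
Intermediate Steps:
Q(R) = (7 + R)/(13 + R)
U = -25157/62320 (U = -(-25/(-656) - 301/(-152))/5 = -(-25*(-1/656) - 301*(-1/152))/5 = -(25/656 + 301/152)/5 = -⅕*25157/12464 = -25157/62320 ≈ -0.40367)
Q(-10)*U = ((7 - 10)/(13 - 10))*(-25157/62320) = (-3/3)*(-25157/62320) = ((⅓)*(-3))*(-25157/62320) = -1*(-25157/62320) = 25157/62320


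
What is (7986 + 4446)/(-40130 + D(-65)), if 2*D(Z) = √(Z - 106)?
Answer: -285083520/920238253 - 10656*I*√19/920238253 ≈ -0.30979 - 5.0474e-5*I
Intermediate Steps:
D(Z) = √(-106 + Z)/2 (D(Z) = √(Z - 106)/2 = √(-106 + Z)/2)
(7986 + 4446)/(-40130 + D(-65)) = (7986 + 4446)/(-40130 + √(-106 - 65)/2) = 12432/(-40130 + √(-171)/2) = 12432/(-40130 + (3*I*√19)/2) = 12432/(-40130 + 3*I*√19/2)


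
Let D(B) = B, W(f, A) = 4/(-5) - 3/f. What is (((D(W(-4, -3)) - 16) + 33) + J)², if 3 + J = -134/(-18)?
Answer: 14830201/32400 ≈ 457.72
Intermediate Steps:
W(f, A) = -⅘ - 3/f (W(f, A) = 4*(-⅕) - 3/f = -⅘ - 3/f)
J = 40/9 (J = -3 - 134/(-18) = -3 - 134*(-1/18) = -3 + 67/9 = 40/9 ≈ 4.4444)
(((D(W(-4, -3)) - 16) + 33) + J)² = ((((-⅘ - 3/(-4)) - 16) + 33) + 40/9)² = ((((-⅘ - 3*(-¼)) - 16) + 33) + 40/9)² = ((((-⅘ + ¾) - 16) + 33) + 40/9)² = (((-1/20 - 16) + 33) + 40/9)² = ((-321/20 + 33) + 40/9)² = (339/20 + 40/9)² = (3851/180)² = 14830201/32400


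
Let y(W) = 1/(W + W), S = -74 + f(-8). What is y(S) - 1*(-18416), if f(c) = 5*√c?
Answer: 104529179/5676 - 5*I*√2/5676 ≈ 18416.0 - 0.0012458*I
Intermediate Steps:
S = -74 + 10*I*√2 (S = -74 + 5*√(-8) = -74 + 5*(2*I*√2) = -74 + 10*I*√2 ≈ -74.0 + 14.142*I)
y(W) = 1/(2*W)
y(S) - 1*(-18416) = 1/(2*(-74 + 10*I*√2)) - 1*(-18416) = 1/(2*(-74 + 10*I*√2)) + 18416 = 18416 + 1/(2*(-74 + 10*I*√2))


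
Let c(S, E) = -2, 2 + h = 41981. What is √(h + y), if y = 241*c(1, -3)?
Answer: √41497 ≈ 203.71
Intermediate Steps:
h = 41979 (h = -2 + 41981 = 41979)
y = -482 (y = 241*(-2) = -482)
√(h + y) = √(41979 - 482) = √41497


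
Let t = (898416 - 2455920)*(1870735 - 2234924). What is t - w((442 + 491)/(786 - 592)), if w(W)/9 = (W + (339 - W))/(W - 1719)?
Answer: 62877549844799154/110851 ≈ 5.6723e+11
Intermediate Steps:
w(W) = 3051/(-1719 + W) (w(W) = 9*((W + (339 - W))/(W - 1719)) = 9*(339/(-1719 + W)) = 3051/(-1719 + W))
t = 567225824256 (t = -1557504*(-364189) = 567225824256)
t - w((442 + 491)/(786 - 592)) = 567225824256 - 3051/(-1719 + (442 + 491)/(786 - 592)) = 567225824256 - 3051/(-1719 + 933/194) = 567225824256 - 3051/(-332553/194) = 567225824256 - 3051*(-194)/332553 = 567225824256 - 1*(-197298/110851) = 567225824256 + 197298/110851 = 62877549844799154/110851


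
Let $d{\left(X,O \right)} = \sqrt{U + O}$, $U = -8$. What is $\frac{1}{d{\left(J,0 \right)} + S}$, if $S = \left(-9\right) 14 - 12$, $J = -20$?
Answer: $- \frac{69}{9526} - \frac{i \sqrt{2}}{9526} \approx -0.0072433 - 0.00014846 i$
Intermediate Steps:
$S = -138$ ($S = -126 - 12 = -138$)
$d{\left(X,O \right)} = \sqrt{-8 + O}$
$\frac{1}{d{\left(J,0 \right)} + S} = \frac{1}{\sqrt{-8 + 0} - 138} = \frac{1}{\sqrt{-8} - 138} = \frac{1}{2 i \sqrt{2} - 138} = \frac{1}{-138 + 2 i \sqrt{2}}$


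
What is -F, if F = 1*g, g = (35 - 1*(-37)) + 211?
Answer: -283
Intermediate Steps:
g = 283 (g = (35 + 37) + 211 = 72 + 211 = 283)
F = 283 (F = 1*283 = 283)
-F = -1*283 = -283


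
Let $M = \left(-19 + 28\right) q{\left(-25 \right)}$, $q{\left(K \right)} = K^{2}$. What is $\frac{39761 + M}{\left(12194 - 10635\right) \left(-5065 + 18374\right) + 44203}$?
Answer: $\frac{22693}{10396467} \approx 0.0021828$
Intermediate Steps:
$M = 5625$ ($M = \left(-19 + 28\right) \left(-25\right)^{2} = 9 \cdot 625 = 5625$)
$\frac{39761 + M}{\left(12194 - 10635\right) \left(-5065 + 18374\right) + 44203} = \frac{39761 + 5625}{\left(12194 - 10635\right) \left(-5065 + 18374\right) + 44203} = \frac{45386}{1559 \cdot 13309 + 44203} = \frac{45386}{20748731 + 44203} = \frac{45386}{20792934} = 45386 \cdot \frac{1}{20792934} = \frac{22693}{10396467}$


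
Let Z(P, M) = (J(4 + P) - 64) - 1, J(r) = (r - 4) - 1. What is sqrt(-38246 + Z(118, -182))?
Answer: 13*I*sqrt(226) ≈ 195.43*I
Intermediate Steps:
J(r) = -5 + r (J(r) = (-4 + r) - 1 = -5 + r)
Z(P, M) = -66 + P (Z(P, M) = ((-5 + (4 + P)) - 64) - 1 = ((-1 + P) - 64) - 1 = (-65 + P) - 1 = -66 + P)
sqrt(-38246 + Z(118, -182)) = sqrt(-38246 + (-66 + 118)) = sqrt(-38246 + 52) = sqrt(-38194) = 13*I*sqrt(226)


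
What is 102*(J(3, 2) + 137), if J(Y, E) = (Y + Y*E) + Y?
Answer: 15198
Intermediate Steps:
J(Y, E) = 2*Y + E*Y (J(Y, E) = (Y + E*Y) + Y = 2*Y + E*Y)
102*(J(3, 2) + 137) = 102*(3*(2 + 2) + 137) = 102*(3*4 + 137) = 102*(12 + 137) = 102*149 = 15198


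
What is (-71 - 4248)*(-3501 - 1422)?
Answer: 21262437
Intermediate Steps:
(-71 - 4248)*(-3501 - 1422) = -4319*(-4923) = 21262437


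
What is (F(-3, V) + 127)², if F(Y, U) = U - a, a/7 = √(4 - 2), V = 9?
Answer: 18594 - 1904*√2 ≈ 15901.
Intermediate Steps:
a = 7*√2 (a = 7*√(4 - 2) = 7*√2 ≈ 9.8995)
F(Y, U) = U - 7*√2
(F(-3, V) + 127)² = ((9 - 7*√2) + 127)² = (136 - 7*√2)²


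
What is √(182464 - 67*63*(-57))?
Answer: √423061 ≈ 650.43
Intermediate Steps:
√(182464 - 67*63*(-57)) = √(182464 - 4221*(-57)) = √(182464 + 240597) = √423061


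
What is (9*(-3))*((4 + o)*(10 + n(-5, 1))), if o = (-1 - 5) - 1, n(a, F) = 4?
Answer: 1134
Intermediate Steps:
o = -7 (o = -6 - 1 = -7)
(9*(-3))*((4 + o)*(10 + n(-5, 1))) = (9*(-3))*((4 - 7)*(10 + 4)) = -(-81)*14 = -27*(-42) = 1134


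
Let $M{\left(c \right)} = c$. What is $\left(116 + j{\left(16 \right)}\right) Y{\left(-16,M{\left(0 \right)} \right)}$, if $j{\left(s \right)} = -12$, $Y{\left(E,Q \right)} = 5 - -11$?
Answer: $1664$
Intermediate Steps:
$Y{\left(E,Q \right)} = 16$ ($Y{\left(E,Q \right)} = 5 + 11 = 16$)
$\left(116 + j{\left(16 \right)}\right) Y{\left(-16,M{\left(0 \right)} \right)} = \left(116 - 12\right) 16 = 104 \cdot 16 = 1664$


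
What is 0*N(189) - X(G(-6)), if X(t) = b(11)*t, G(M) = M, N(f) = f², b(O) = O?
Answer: 66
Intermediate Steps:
X(t) = 11*t
0*N(189) - X(G(-6)) = 0*189² - 11*(-6) = 0*35721 - 1*(-66) = 0 + 66 = 66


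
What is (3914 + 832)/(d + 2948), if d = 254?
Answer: 2373/1601 ≈ 1.4822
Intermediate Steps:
(3914 + 832)/(d + 2948) = (3914 + 832)/(254 + 2948) = 4746/3202 = 4746*(1/3202) = 2373/1601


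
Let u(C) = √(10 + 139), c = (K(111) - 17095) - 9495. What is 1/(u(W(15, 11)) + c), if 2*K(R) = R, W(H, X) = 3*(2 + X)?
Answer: -106138/2816318165 - 4*√149/2816318165 ≈ -3.7704e-5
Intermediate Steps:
W(H, X) = 6 + 3*X
K(R) = R/2
c = -53069/2 (c = ((½)*111 - 17095) - 9495 = (111/2 - 17095) - 9495 = -34079/2 - 9495 = -53069/2 ≈ -26535.)
u(C) = √149
1/(u(W(15, 11)) + c) = 1/(√149 - 53069/2) = 1/(-53069/2 + √149)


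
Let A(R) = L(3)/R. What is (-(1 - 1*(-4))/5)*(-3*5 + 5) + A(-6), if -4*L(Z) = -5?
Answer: 235/24 ≈ 9.7917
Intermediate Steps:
L(Z) = 5/4 (L(Z) = -¼*(-5) = 5/4)
A(R) = 5/(4*R)
(-(1 - 1*(-4))/5)*(-3*5 + 5) + A(-6) = (-(1 - 1*(-4))/5)*(-3*5 + 5) + (5/4)/(-6) = (-(1 + 4)*(⅕))*(-15 + 5) + (5/4)*(-⅙) = (-1*5*(⅕))*(-10) - 5/24 = -5*⅕*(-10) - 5/24 = -1*(-10) - 5/24 = 10 - 5/24 = 235/24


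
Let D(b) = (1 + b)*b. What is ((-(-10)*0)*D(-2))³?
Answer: 0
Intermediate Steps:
D(b) = b*(1 + b)
((-(-10)*0)*D(-2))³ = ((-(-10)*0)*(-2*(1 - 2)))³ = ((-5*0)*(-2*(-1)))³ = (0*2)³ = 0³ = 0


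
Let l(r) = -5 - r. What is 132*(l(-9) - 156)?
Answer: -20064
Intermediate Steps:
132*(l(-9) - 156) = 132*((-5 - 1*(-9)) - 156) = 132*((-5 + 9) - 156) = 132*(4 - 156) = 132*(-152) = -20064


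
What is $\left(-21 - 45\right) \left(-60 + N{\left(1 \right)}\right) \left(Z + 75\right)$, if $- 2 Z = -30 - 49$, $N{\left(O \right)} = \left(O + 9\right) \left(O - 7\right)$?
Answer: $906840$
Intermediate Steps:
$N{\left(O \right)} = \left(-7 + O\right) \left(9 + O\right)$ ($N{\left(O \right)} = \left(9 + O\right) \left(-7 + O\right) = \left(-7 + O\right) \left(9 + O\right)$)
$Z = \frac{79}{2}$ ($Z = - \frac{-30 - 49}{2} = \left(- \frac{1}{2}\right) \left(-79\right) = \frac{79}{2} \approx 39.5$)
$\left(-21 - 45\right) \left(-60 + N{\left(1 \right)}\right) \left(Z + 75\right) = \left(-21 - 45\right) \left(-60 + \left(-63 + 1^{2} + 2 \cdot 1\right)\right) \left(\frac{79}{2} + 75\right) = - 66 \left(-60 + \left(-63 + 1 + 2\right)\right) \frac{229}{2} = - 66 \left(-60 - 60\right) \frac{229}{2} = \left(-66\right) \left(-120\right) \frac{229}{2} = 7920 \cdot \frac{229}{2} = 906840$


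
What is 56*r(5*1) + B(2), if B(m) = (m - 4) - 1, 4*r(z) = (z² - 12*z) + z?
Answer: -423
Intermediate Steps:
r(z) = -11*z/4 + z²/4 (r(z) = ((z² - 12*z) + z)/4 = (z² - 11*z)/4 = -11*z/4 + z²/4)
B(m) = -5 + m (B(m) = (-4 + m) - 1 = -5 + m)
56*r(5*1) + B(2) = 56*((5*1)*(-11 + 5*1)/4) + (-5 + 2) = 56*((¼)*5*(-11 + 5)) - 3 = 56*((¼)*5*(-6)) - 3 = 56*(-15/2) - 3 = -420 - 3 = -423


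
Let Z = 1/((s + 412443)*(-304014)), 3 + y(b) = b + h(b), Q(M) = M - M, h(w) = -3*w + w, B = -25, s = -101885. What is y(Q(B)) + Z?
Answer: -283241939437/94413979812 ≈ -3.0000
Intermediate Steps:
h(w) = -2*w
Q(M) = 0
y(b) = -3 - b (y(b) = -3 + (b - 2*b) = -3 - b)
Z = -1/94413979812 (Z = 1/((-101885 + 412443)*(-304014)) = -1/304014/310558 = (1/310558)*(-1/304014) = -1/94413979812 ≈ -1.0592e-11)
y(Q(B)) + Z = (-3 - 1*0) - 1/94413979812 = (-3 + 0) - 1/94413979812 = -3 - 1/94413979812 = -283241939437/94413979812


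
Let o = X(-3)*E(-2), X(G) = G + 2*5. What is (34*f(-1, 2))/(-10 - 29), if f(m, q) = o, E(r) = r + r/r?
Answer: 238/39 ≈ 6.1026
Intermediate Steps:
E(r) = 1 + r (E(r) = r + 1 = 1 + r)
X(G) = 10 + G (X(G) = G + 10 = 10 + G)
o = -7 (o = (10 - 3)*(1 - 2) = 7*(-1) = -7)
f(m, q) = -7
(34*f(-1, 2))/(-10 - 29) = (34*(-7))/(-10 - 29) = -238/(-39) = -238*(-1/39) = 238/39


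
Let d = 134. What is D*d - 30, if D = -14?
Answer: -1906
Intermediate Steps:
D*d - 30 = -14*134 - 30 = -1876 - 30 = -1906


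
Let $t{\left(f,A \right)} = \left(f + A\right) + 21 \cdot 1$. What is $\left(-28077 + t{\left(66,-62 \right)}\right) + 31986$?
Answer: $3934$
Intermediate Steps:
$t{\left(f,A \right)} = 21 + A + f$ ($t{\left(f,A \right)} = \left(A + f\right) + 21 = 21 + A + f$)
$\left(-28077 + t{\left(66,-62 \right)}\right) + 31986 = \left(-28077 + \left(21 - 62 + 66\right)\right) + 31986 = \left(-28077 + 25\right) + 31986 = -28052 + 31986 = 3934$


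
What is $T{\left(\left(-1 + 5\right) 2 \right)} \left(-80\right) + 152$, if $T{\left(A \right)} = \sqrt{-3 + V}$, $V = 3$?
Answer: $152$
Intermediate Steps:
$T{\left(A \right)} = 0$ ($T{\left(A \right)} = \sqrt{-3 + 3} = \sqrt{0} = 0$)
$T{\left(\left(-1 + 5\right) 2 \right)} \left(-80\right) + 152 = 0 \left(-80\right) + 152 = 0 + 152 = 152$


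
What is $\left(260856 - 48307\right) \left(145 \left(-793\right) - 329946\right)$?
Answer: $-94569639119$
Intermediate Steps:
$\left(260856 - 48307\right) \left(145 \left(-793\right) - 329946\right) = 212549 \left(-114985 - 329946\right) = 212549 \left(-444931\right) = -94569639119$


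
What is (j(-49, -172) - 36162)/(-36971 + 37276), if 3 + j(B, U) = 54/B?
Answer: -1772139/14945 ≈ -118.58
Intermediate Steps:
j(B, U) = -3 + 54/B
(j(-49, -172) - 36162)/(-36971 + 37276) = ((-3 + 54/(-49)) - 36162)/(-36971 + 37276) = ((-3 + 54*(-1/49)) - 36162)/305 = ((-3 - 54/49) - 36162)*(1/305) = (-201/49 - 36162)*(1/305) = -1772139/49*1/305 = -1772139/14945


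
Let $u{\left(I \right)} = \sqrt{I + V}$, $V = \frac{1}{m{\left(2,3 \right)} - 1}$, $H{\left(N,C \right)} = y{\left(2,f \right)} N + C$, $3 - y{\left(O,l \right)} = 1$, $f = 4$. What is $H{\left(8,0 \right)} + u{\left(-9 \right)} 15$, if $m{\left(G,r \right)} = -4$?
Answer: $16 + 3 i \sqrt{230} \approx 16.0 + 45.497 i$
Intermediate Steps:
$y{\left(O,l \right)} = 2$ ($y{\left(O,l \right)} = 3 - 1 = 2$)
$H{\left(N,C \right)} = C + 2 N$ ($H{\left(N,C \right)} = 2 N + C = C + 2 N$)
$V = - \frac{1}{5}$ ($V = \frac{1}{-4 - 1} = \frac{1}{-5} = - \frac{1}{5} \approx -0.2$)
$u{\left(I \right)} = \sqrt{- \frac{1}{5} + I}$ ($u{\left(I \right)} = \sqrt{I - \frac{1}{5}} = \sqrt{- \frac{1}{5} + I}$)
$H{\left(8,0 \right)} + u{\left(-9 \right)} 15 = \left(0 + 2 \cdot 8\right) + \frac{\sqrt{-5 + 25 \left(-9\right)}}{5} \cdot 15 = \left(0 + 16\right) + \frac{\sqrt{-5 - 225}}{5} \cdot 15 = 16 + \frac{\sqrt{-230}}{5} \cdot 15 = 16 + \frac{i \sqrt{230}}{5} \cdot 15 = 16 + 3 i \sqrt{230}$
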